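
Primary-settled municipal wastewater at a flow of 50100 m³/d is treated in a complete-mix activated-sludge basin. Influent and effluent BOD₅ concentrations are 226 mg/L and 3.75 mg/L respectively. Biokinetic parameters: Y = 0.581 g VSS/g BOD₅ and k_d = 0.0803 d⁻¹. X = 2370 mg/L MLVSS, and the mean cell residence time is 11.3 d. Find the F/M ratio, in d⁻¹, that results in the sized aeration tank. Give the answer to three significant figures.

Steady-state biomass mass balance: V·X·(1 + k_d·θ_c) = Y·Q·(S₀ − S)·θ_c, so V = 0.581 × 50100 × (226 − 3.75) × 11.3 / [2370 × (1 + 0.0803 × 11.3)] = 7.31×10^7 / 4521 = 16171 m³.
Food-to-microorganism ratio F/M = Q S₀ / (V X) = 50100 × 226 / (16171 × 2370) = 0.2954 d⁻¹.

F/M ≈ 0.295 d⁻¹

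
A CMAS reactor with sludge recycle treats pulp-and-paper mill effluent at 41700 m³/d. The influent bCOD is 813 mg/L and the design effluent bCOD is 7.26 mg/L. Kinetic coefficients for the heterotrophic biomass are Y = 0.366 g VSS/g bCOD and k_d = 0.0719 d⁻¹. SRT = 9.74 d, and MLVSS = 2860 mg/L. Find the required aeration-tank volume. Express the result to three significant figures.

V ≈ 24600 m³

Steady-state biomass mass balance: V·X·(1 + k_d·θ_c) = Y·Q·(S₀ − S)·θ_c, so V = 0.366 × 41700 × (813 − 7.26) × 9.74 / [2860 × (1 + 0.0719 × 9.74)] = 1.2×10^8 / 4863 = 24631 m³.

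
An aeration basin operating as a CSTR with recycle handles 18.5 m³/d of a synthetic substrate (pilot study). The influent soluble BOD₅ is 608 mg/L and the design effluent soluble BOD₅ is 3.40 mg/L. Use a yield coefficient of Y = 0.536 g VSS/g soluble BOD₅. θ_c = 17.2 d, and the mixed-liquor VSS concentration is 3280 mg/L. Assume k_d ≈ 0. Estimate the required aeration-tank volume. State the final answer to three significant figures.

V ≈ 31.4 m³

With k_d = 0 the design equation reduces to V = Y Q (S₀−S) θ_c / X = 0.536 × 18.5 × (608 − 3.40) × 17.2 / 3280 = 31.44 m³.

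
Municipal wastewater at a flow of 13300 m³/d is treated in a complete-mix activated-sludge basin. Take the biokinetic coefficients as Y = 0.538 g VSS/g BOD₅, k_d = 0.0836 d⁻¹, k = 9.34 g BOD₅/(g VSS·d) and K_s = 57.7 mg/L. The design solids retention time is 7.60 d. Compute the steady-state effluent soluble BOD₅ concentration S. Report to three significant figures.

Effluent substrate depends only on kinetics and SRT: S = K_s(1 + k_d θ_c) / [θ_c(Yk − k_d) − 1] = 57.7 × (1 + 0.0836 × 7.60) / [7.60 × (0.538 × 9.34 − 0.0836) − 1] = 94.36 / 36.55 = 2.581 mg/L.

S ≈ 2.58 mg/L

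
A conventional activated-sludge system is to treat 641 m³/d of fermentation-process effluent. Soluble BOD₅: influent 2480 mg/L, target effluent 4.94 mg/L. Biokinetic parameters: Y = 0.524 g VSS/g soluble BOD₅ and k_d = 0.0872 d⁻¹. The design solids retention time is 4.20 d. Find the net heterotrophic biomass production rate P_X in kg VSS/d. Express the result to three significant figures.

P_X ≈ 608 kg VSS/d

Observed yield with endogenous decay: Y_obs = Y / (1 + k_d·θ_c) = 0.524 / (1 + 0.0872 × 4.20) = 0.524 / 1.366 = 0.3835 g VSS/g soluble BOD₅.
Substrate removed = Q·(S₀ − S) = 641 m³/d × (2480 − 4.94) g/m³ = 1.59×10^6 g/d = 1587 kg/d.
Biomass produced: P_X = Y_obs·Q·ΔS = 0.3835 × 1587 ≈ 608.5 kg VSS/d.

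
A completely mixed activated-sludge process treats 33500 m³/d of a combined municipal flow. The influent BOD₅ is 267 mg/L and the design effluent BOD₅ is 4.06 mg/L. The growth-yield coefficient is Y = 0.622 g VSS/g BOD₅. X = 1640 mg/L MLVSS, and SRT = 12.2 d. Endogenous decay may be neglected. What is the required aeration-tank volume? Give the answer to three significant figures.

V ≈ 40800 m³

Biomass mass balance (decay neglected): V·X = Y·Q·(S₀ − S)·θ_c, so V = 0.622 × 33500 × (267 − 4.06) × 12.2 / 1640 = 40758 m³.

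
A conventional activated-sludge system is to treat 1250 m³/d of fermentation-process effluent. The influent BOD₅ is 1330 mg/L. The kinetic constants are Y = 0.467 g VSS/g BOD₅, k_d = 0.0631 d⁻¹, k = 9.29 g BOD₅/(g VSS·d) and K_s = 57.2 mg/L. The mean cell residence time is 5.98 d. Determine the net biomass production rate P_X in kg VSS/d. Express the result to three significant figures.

P_X ≈ 562 kg VSS/d

Effluent substrate depends only on kinetics and SRT: S = K_s(1 + k_d θ_c) / [θ_c(Yk − k_d) − 1] = 57.2 × (1 + 0.0631 × 5.98) / [5.98 × (0.467 × 9.29 − 0.0631) − 1] = 78.78 / 24.57 = 3.207 mg/L.
Observed yield with endogenous decay: Y_obs = Y / (1 + k_d·θ_c) = 0.467 / (1 + 0.0631 × 5.98) = 0.467 / 1.377 = 0.3391 g VSS/g BOD₅.
Q·(S₀ − S) = 1250 × (1330 − 3.21) × 10⁻³ = 1658 kg/d removed.
So the net sludge growth is P_X = 0.3391 × 1658 = 562.3 kg VSS/d.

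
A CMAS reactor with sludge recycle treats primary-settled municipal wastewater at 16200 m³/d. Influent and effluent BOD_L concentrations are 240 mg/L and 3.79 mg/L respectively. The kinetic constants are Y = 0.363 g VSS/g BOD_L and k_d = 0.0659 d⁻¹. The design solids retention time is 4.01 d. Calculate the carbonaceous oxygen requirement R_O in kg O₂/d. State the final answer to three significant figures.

The observed yield is Y_obs = Y/(1 + k_d·θ_c) = 0.363 / (1 + 0.0659 × 4.01) = 0.363 / 1.264 = 0.2871 g VSS per g BOD_L removed.
Q·(S₀ − S) = 16200 × (240 − 3.79) × 10⁻³ = 3827 kg/d removed.
Biomass synthesised: P_X = Y_obs × 3827 = 1099 kg VSS/d.
R_O = Q·(S₀ − S) − 1.42·P_X = 3827 − 1.42 × 1099 = 2266 kg O₂/d.

R_O ≈ 2270 kg O₂/d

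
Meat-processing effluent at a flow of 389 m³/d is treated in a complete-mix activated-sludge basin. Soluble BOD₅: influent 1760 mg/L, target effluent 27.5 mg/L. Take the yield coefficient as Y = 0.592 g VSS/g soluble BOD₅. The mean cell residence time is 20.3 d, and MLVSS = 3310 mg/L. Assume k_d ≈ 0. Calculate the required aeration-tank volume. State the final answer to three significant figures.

V ≈ 2450 m³

With k_d = 0 the design equation reduces to V = Y Q (S₀−S) θ_c / X = 0.592 × 389 × (1760 − 27.5) × 20.3 / 3310 = 2447 m³.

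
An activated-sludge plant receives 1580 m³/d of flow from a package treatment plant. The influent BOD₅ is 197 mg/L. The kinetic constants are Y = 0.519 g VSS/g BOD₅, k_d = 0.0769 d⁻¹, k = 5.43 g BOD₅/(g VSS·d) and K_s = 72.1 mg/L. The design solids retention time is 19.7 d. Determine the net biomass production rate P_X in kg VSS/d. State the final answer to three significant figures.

P_X ≈ 63.1 kg VSS/d

From the Monod/SRT balance for a CMAS, S = K_s·(1+k_d θ_c)/[θ_c·(Y k − k_d) − 1] = 72.1 × (1 + 0.0769 × 19.7) / [19.7 × (0.519 × 5.43 − 0.0769) − 1] = 181.3 / 53.00 = 3.421 mg/L.
Y_obs = Y / (1 + k_d θ_c) = 0.519 / (1 + 0.0769 × 19.7) = 0.519 / 2.515 = 0.2064.
Substrate removed = Q·(S₀ − S) = 1580 m³/d × (197 − 3.42) g/m³ = 3.06×10^5 g/d = 305.9 kg/d.
So the net sludge growth is P_X = 0.2064 × 305.9 = 63.12 kg VSS/d.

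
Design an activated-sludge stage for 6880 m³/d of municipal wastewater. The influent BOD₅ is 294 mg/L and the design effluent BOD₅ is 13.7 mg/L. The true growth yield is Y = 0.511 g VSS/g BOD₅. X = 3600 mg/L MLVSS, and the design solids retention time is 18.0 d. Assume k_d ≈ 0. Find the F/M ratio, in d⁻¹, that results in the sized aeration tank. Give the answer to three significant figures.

F/M ≈ 0.114 d⁻¹

With k_d = 0 the design equation reduces to V = Y Q (S₀−S) θ_c / X = 0.511 × 6880 × (294 − 13.7) × 18.0 / 3600 = 4927 m³.
Food-to-microorganism ratio F/M = Q S₀ / (V X) = 6880 × 294 / (4927 × 3600) = 0.1140 d⁻¹.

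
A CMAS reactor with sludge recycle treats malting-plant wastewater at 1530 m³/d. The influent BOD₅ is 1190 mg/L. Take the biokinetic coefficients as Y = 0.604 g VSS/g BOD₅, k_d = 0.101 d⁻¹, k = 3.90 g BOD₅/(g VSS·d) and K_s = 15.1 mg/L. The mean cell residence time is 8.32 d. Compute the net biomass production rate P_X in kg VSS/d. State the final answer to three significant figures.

Effluent substrate depends only on kinetics and SRT: S = K_s(1 + k_d θ_c) / [θ_c(Yk − k_d) − 1] = 15.1 × (1 + 0.101 × 8.32) / [8.32 × (0.604 × 3.90 − 0.101) − 1] = 27.79 / 17.76 = 1.565 mg/L.
Observed yield with endogenous decay: Y_obs = Y / (1 + k_d·θ_c) = 0.604 / (1 + 0.101 × 8.32) = 0.604 / 1.840 = 0.3282 g VSS/g BOD₅.
ΔS = 1190 − 1.56 = 1188 mg/L, so the substrate removal rate is 1530 × 1188/1000 = 1818 kg BOD₅/d.
So the net sludge growth is P_X = 0.3282 × 1818 = 596.8 kg VSS/d.

P_X ≈ 597 kg VSS/d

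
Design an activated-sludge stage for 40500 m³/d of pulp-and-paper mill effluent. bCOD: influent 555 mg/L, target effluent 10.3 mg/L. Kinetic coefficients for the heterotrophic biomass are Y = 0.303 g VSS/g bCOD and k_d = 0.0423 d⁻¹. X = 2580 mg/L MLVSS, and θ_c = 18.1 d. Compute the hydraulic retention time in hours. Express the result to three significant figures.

τ ≈ 15.7 h

Rearranging the biomass balance for a CMAS with decay, V = Y·Q·ΔS·θ_c / [X·(1+k_d θ_c)] = 0.303 × 40500 × (555 − 10.3) × 18.1 / [2580 × (1 + 0.0423 × 18.1)] = 1.21×10^8 / 4555 = 26559 m³.
Hydraulic retention time τ = V/Q = 26559 / 40500 = 0.6558 d = 15.74 h.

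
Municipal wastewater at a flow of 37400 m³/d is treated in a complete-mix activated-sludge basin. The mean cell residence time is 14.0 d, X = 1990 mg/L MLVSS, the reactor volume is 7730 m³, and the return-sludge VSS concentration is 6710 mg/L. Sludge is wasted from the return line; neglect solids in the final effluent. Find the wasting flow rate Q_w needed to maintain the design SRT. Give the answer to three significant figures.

Q_w ≈ 164 m³/d

Wasting from the return line (neglecting effluent solids): Q_w = V·X / (θ_c·X_r) = 7730 × 1990 / (14.0 × 6710) = 163.8 m³/d.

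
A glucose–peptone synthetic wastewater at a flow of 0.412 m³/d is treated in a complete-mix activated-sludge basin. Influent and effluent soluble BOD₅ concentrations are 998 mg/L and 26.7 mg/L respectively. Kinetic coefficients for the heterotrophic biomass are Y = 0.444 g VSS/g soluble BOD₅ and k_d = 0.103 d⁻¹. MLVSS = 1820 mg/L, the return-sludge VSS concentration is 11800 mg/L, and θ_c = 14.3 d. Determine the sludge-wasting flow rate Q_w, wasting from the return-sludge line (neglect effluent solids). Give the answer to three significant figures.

Q_w ≈ 0.00609 m³/d

From the SRT design equation V = Y Q (S₀−S) θ_c / [X (1 + k_d θ_c)] = 0.444 × 0.412 × (998 − 26.7) × 14.3 / [1820 × (1 + 0.103 × 14.3)] = 2.54×10^3 / 4501 = 0.5645 m³.
Wasting from the return line (neglecting effluent solids): Q_w = V·X / (θ_c·X_r) = 0.5645 × 1820 / (14.3 × 11800) = 0.006089 m³/d.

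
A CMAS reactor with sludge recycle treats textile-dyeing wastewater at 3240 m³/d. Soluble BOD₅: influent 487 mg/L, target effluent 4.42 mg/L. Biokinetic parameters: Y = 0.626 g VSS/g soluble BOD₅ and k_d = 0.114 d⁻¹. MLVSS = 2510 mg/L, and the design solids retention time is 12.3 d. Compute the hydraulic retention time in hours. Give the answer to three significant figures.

Rearranging the biomass balance for a CMAS with decay, V = Y·Q·ΔS·θ_c / [X·(1+k_d θ_c)] = 0.626 × 3240 × (487 − 4.42) × 12.3 / [2510 × (1 + 0.114 × 12.3)] = 1.2×10^7 / 6030 = 1997 m³.
HRT = V/Q = 1997 m³ / 3240 m³·d⁻¹ = 0.6163 d × 24 = 14.79 h.

τ ≈ 14.8 h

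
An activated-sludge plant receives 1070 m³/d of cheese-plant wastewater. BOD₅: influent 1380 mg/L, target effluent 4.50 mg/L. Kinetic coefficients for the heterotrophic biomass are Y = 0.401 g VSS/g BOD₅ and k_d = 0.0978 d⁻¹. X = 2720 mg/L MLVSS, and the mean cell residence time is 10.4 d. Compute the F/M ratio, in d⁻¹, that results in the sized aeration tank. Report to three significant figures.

F/M ≈ 0.485 d⁻¹

Rearranging the biomass balance for a CMAS with decay, V = Y·Q·ΔS·θ_c / [X·(1+k_d θ_c)] = 0.401 × 1070 × (1380 − 4.50) × 10.4 / [2720 × (1 + 0.0978 × 10.4)] = 6.14×10^6 / 5487 = 1119 m³.
Food-to-microorganism ratio F/M = Q S₀ / (V X) = 1070 × 1380 / (1119 × 2720) = 0.4853 d⁻¹.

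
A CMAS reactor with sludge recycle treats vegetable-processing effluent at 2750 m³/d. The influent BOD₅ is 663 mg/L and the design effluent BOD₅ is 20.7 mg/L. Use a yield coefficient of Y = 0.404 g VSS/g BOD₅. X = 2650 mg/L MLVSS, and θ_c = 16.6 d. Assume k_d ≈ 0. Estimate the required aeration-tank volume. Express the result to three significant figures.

V ≈ 4470 m³

With k_d = 0 the design equation reduces to V = Y Q (S₀−S) θ_c / X = 0.404 × 2750 × (663 − 20.7) × 16.6 / 2650 = 4470 m³.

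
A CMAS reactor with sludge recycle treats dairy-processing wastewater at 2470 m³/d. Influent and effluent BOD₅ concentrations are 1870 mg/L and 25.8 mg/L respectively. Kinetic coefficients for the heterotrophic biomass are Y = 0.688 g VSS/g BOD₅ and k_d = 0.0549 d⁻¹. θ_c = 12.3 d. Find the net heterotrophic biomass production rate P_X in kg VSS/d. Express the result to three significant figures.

Correct the yield for decay: Y_obs = Y/(1 + k_d θ_c) = 0.688 / (1 + 0.0549 × 12.3) = 0.688 / 1.675 = 0.4107.
Mass of BOD₅ removed per day: Q(S₀ − S) = 2470 × 1844 g/m³ = 4555 kg/d.
Biomass produced: P_X = Y_obs·Q·ΔS = 0.4107 × 4555 ≈ 1871 kg VSS/d.

P_X ≈ 1870 kg VSS/d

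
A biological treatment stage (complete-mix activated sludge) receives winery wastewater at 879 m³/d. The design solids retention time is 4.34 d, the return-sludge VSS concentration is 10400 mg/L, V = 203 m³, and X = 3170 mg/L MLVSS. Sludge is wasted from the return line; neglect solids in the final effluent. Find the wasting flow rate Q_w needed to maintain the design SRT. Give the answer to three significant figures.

θ_c = V·X/(Q_w·X_r) when wasting from the recycle, so Q_w = V·X/(θ_c·X_r) = 203.0 × 3170 / (4.34 × 10400) = 14.26 m³/d.

Q_w ≈ 14.3 m³/d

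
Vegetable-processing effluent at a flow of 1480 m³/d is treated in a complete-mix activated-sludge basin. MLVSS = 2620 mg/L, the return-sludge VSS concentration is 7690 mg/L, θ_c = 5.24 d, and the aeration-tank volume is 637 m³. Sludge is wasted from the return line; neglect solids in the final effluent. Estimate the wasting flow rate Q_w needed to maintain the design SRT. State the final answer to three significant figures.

Wasting from the return line (neglecting effluent solids): Q_w = V·X / (θ_c·X_r) = 637.0 × 2620 / (5.24 × 7690) = 41.42 m³/d.

Q_w ≈ 41.4 m³/d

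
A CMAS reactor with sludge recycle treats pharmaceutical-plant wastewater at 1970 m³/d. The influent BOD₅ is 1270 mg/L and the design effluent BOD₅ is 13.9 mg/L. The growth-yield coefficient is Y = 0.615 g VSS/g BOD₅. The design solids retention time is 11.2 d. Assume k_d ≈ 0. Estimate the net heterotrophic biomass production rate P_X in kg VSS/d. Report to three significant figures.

No decay correction is needed, so Y_obs = Y = 0.615.
Substrate removed = Q·(S₀ − S) = 1970 m³/d × (1270 − 13.9) g/m³ = 2.47×10^6 g/d = 2475 kg/d.
P_X = Y_obs · Q(S₀ − S) = 0.6150 × 2475 = 1522 kg VSS/d.

P_X ≈ 1520 kg VSS/d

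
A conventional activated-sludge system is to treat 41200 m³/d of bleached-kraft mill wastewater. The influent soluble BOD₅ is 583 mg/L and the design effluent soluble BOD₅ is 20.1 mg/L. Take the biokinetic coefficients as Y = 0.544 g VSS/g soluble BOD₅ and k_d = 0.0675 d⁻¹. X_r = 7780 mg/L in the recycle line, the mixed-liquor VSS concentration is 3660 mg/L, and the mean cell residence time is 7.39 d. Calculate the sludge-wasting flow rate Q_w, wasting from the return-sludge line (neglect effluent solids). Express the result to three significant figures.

From the SRT design equation V = Y Q (S₀−S) θ_c / [X (1 + k_d θ_c)] = 0.544 × 41200 × (583 − 20.1) × 7.39 / [3660 × (1 + 0.0675 × 7.39)] = 9.32×10^7 / 5486 = 16996 m³.
Q_w = (V·X)/(θ_c X_r) = 16996 × 3660 / (7.39 × 7780) = 1082 m³/d.

Q_w ≈ 1080 m³/d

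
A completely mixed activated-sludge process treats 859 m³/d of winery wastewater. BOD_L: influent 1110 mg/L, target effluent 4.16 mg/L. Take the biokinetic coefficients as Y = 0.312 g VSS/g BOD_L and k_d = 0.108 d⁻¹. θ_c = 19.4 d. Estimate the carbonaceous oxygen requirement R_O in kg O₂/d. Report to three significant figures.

Correct the yield for decay: Y_obs = Y/(1 + k_d θ_c) = 0.312 / (1 + 0.108 × 19.4) = 0.312 / 3.095 = 0.1008.
Substrate removed = Q·(S₀ − S) = 859 m³/d × (1110 − 4.16) g/m³ = 9.5×10^5 g/d = 949.9 kg/d.
Net sludge production P_X = 0.1008 × 949.9 = 95.75 kg VSS/d.
Carbonaceous O₂ demand = substrate oxidised − cell-mass equivalent = 949.9 − 1.42 × 95.75 = 813.9 kg O₂/d.

R_O ≈ 814 kg O₂/d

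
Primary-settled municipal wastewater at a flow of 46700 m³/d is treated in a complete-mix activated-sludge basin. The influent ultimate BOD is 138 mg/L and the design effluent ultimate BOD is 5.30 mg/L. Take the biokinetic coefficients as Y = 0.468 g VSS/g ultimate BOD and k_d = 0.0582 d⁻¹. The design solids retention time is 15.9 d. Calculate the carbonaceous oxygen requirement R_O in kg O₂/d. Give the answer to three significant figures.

R_O ≈ 4060 kg O₂/d

Observed yield with endogenous decay: Y_obs = Y / (1 + k_d·θ_c) = 0.468 / (1 + 0.0582 × 15.9) = 0.468 / 1.925 = 0.2431 g VSS/g ultimate BOD.
Substrate removed = Q·(S₀ − S) = 46700 m³/d × (138 − 5.30) g/m³ = 6.2×10^6 g/d = 6197 kg/d.
P_X = Y_obs·Q·(S₀ − S) = 0.2431 × 6197 = 1506 kg VSS/d.
R_O = Q·(S₀ − S) − 1.42·P_X = 6197 − 1.42 × 1506 = 4058 kg O₂/d.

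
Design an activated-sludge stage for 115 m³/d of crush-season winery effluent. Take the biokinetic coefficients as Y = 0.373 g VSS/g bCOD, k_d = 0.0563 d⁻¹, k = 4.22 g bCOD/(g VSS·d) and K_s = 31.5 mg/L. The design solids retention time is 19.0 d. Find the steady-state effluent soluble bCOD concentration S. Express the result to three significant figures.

S ≈ 2.34 mg/L

Effluent substrate depends only on kinetics and SRT: S = K_s(1 + k_d θ_c) / [θ_c(Yk − k_d) − 1] = 31.5 × (1 + 0.0563 × 19.0) / [19.0 × (0.373 × 4.22 − 0.0563) − 1] = 65.20 / 27.84 = 2.342 mg/L.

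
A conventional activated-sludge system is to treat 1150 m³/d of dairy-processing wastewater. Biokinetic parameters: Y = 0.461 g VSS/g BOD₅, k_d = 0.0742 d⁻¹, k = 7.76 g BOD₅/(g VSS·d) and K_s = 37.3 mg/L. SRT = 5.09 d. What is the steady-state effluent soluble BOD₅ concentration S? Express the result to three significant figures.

From the Monod/SRT balance for a CMAS, S = K_s·(1+k_d θ_c)/[θ_c·(Y k − k_d) − 1] = 37.3 × (1 + 0.0742 × 5.09) / [5.09 × (0.461 × 7.76 − 0.0742) − 1] = 51.39 / 16.83 = 3.053 mg/L.

S ≈ 3.05 mg/L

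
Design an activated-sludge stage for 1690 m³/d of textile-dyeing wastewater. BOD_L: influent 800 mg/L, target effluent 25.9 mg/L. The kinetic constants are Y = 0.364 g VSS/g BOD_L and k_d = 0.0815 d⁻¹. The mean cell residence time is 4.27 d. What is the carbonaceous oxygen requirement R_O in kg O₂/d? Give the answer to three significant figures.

Correct the yield for decay: Y_obs = Y/(1 + k_d θ_c) = 0.364 / (1 + 0.0815 × 4.27) = 0.364 / 1.348 = 0.2700.
ΔS = 800 − 25.9 = 774.1 mg/L, so the substrate removal rate is 1690 × 774.1/1000 = 1308 kg BOD_L/d.
Net sludge production P_X = 0.2700 × 1308 = 353.3 kg VSS/d.
Carbonaceous O₂ demand = substrate oxidised − cell-mass equivalent = 1308 − 1.42 × 353.3 = 806.6 kg O₂/d.

R_O ≈ 807 kg O₂/d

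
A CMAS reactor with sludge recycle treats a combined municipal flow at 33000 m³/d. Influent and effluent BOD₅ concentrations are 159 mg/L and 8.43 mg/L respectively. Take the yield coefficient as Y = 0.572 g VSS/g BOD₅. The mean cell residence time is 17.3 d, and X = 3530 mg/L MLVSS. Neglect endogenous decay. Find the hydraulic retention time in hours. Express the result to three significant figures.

Biomass mass balance (decay neglected): V·X = Y·Q·(S₀ − S)·θ_c, so V = 0.572 × 33000 × (159 − 8.43) × 17.3 / 3530 = 13929 m³.
HRT = V/Q = 13929 m³ / 33000 m³·d⁻¹ = 0.4221 d × 24 = 10.13 h.

τ ≈ 10.1 h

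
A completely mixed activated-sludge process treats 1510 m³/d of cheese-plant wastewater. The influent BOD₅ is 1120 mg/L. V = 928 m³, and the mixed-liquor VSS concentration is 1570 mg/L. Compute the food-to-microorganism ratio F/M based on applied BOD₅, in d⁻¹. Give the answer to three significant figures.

F/M ≈ 1.16 d⁻¹

F/M = Q·S₀ / (V·X) = 1510 × 1120 / (928.0 × 1570) = 1.161 g BOD₅·(g VSS·d)⁻¹.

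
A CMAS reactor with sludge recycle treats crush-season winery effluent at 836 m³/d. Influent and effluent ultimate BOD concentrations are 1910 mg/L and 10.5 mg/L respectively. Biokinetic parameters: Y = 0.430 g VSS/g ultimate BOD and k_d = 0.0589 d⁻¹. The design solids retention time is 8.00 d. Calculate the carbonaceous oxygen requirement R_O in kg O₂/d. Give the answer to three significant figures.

R_O ≈ 929 kg O₂/d

Observed yield with endogenous decay: Y_obs = Y / (1 + k_d·θ_c) = 0.430 / (1 + 0.0589 × 8.00) = 0.430 / 1.471 = 0.2923 g VSS/g ultimate BOD.
Mass of ultimate BOD removed per day: Q(S₀ − S) = 836 × 1900 g/m³ = 1588 kg/d.
P_X = Y_obs·Q·(S₀ − S) = 0.2923 × 1588 = 464.1 kg VSS/d.
Carbonaceous O₂ demand = substrate oxidised − cell-mass equivalent = 1588 − 1.42 × 464.1 = 928.9 kg O₂/d.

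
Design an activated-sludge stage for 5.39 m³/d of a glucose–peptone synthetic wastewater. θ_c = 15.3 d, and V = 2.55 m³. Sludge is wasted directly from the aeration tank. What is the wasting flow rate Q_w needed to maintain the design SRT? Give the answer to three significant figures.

Wasting from the aeration tank: Q_w = V / θ_c = 2.550 / 15.3 = 0.1667 m³/d.

Q_w ≈ 0.167 m³/d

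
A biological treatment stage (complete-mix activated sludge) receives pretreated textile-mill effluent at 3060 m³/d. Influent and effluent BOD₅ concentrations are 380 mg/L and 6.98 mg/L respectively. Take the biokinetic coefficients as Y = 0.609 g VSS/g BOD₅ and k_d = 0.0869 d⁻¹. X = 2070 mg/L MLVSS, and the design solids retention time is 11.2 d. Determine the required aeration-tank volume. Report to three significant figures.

Rearranging the biomass balance for a CMAS with decay, V = Y·Q·ΔS·θ_c / [X·(1+k_d θ_c)] = 0.609 × 3060 × (380 − 6.98) × 11.2 / [2070 × (1 + 0.0869 × 11.2)] = 7.79×10^6 / 4085 = 1906 m³.

V ≈ 1910 m³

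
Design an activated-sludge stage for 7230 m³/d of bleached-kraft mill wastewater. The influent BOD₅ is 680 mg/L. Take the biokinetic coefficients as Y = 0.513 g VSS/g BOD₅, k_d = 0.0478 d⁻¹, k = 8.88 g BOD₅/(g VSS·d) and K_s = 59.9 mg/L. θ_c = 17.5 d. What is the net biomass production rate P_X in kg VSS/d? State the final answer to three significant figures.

For a completely mixed reactor with recycle the Lawrence–McCarty relation gives S = K_s·(1 + k_d·θ_c) / [θ_c·(Y·k − k_d) − 1] = 59.9 × (1 + 0.0478 × 17.5) / [17.5 × (0.513 × 8.88 − 0.0478) − 1] = 110.0 / 77.88 = 1.412 mg/L.
Correct the yield for decay: Y_obs = Y/(1 + k_d θ_c) = 0.513 / (1 + 0.0478 × 17.5) = 0.513 / 1.837 = 0.2793.
Mass of BOD₅ removed per day: Q(S₀ − S) = 7230 × 678.6 g/m³ = 4906 kg/d.
So the net sludge growth is P_X = 0.2793 × 4906 = 1370 kg VSS/d.

P_X ≈ 1370 kg VSS/d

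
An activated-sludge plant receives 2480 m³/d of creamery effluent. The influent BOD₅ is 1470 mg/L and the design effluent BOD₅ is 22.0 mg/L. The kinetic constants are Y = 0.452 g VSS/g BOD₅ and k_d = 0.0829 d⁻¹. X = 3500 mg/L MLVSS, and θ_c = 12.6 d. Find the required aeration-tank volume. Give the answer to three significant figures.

V ≈ 2860 m³

Rearranging the biomass balance for a CMAS with decay, V = Y·Q·ΔS·θ_c / [X·(1+k_d θ_c)] = 0.452 × 2480 × (1470 − 22.0) × 12.6 / [3500 × (1 + 0.0829 × 12.6)] = 2.05×10^7 / 7156 = 2858 m³.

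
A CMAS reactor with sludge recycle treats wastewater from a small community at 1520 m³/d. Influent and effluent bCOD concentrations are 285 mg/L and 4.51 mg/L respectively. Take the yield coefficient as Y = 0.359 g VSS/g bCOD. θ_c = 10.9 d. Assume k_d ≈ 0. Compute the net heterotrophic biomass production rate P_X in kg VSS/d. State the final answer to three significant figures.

P_X ≈ 153 kg VSS/d

No decay correction is needed, so Y_obs = Y = 0.359.
Mass of bCOD removed per day: Q(S₀ − S) = 1520 × 280.5 g/m³ = 426.3 kg/d.
P_X = Y_obs · Q(S₀ − S) = 0.3590 × 426.3 = 153.1 kg VSS/d.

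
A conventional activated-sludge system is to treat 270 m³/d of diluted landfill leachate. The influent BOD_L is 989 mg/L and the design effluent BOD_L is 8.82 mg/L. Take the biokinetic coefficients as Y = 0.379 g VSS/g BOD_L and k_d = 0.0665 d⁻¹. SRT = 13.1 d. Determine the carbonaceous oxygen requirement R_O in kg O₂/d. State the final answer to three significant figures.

R_O ≈ 189 kg O₂/d

Correct the yield for decay: Y_obs = Y/(1 + k_d θ_c) = 0.379 / (1 + 0.0665 × 13.1) = 0.379 / 1.871 = 0.2025.
ΔS = 989 − 8.82 = 980.2 mg/L, so the substrate removal rate is 270 × 980.2/1000 = 264.6 kg BOD_L/d.
Net sludge production P_X = 0.2025 × 264.6 = 53.60 kg VSS/d.
Carbonaceous O₂ demand = substrate oxidised − cell-mass equivalent = 264.6 − 1.42 × 53.60 = 188.5 kg O₂/d.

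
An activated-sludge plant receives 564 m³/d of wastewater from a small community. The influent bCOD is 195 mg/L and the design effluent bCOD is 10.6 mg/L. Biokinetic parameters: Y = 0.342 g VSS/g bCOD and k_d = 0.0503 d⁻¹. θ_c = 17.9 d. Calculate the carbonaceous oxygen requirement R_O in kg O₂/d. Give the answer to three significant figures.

R_O ≈ 77.4 kg O₂/d

The observed yield is Y_obs = Y/(1 + k_d·θ_c) = 0.342 / (1 + 0.0503 × 17.9) = 0.342 / 1.900 = 0.1800 g VSS per g bCOD removed.
Substrate removed = Q·(S₀ − S) = 564 m³/d × (195 − 10.6) g/m³ = 1.04×10^5 g/d = 104.0 kg/d.
Net sludge production P_X = 0.1800 × 104.0 = 18.72 kg VSS/d.
R_O = Q·(S₀ − S) − 1.42·P_X = 104.0 − 1.42 × 18.72 = 77.42 kg O₂/d.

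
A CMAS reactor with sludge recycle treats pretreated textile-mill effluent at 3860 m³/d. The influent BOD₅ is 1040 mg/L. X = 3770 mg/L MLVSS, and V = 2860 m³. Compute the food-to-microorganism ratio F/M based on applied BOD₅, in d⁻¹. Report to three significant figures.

F/M = applied load / biomass = Q·S₀/(V·X) = 3860 × 1040 / (2860 × 3770) = 0.3723 d⁻¹.

F/M ≈ 0.372 d⁻¹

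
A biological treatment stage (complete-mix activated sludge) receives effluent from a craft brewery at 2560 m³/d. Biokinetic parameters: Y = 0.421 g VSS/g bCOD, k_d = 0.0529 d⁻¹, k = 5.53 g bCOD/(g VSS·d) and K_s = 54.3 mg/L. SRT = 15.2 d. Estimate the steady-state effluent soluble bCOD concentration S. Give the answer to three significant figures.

From the Monod/SRT balance for a CMAS, S = K_s·(1+k_d θ_c)/[θ_c·(Y k − k_d) − 1] = 54.3 × (1 + 0.0529 × 15.2) / [15.2 × (0.421 × 5.53 − 0.0529) − 1] = 97.96 / 33.58 = 2.917 mg/L.

S ≈ 2.92 mg/L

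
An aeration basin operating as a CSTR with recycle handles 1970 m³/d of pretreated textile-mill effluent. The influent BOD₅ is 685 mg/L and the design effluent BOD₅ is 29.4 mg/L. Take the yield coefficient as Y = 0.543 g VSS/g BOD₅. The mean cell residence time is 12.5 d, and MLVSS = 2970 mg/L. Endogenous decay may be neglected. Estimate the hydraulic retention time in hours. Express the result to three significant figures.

τ ≈ 36.0 h

Biomass mass balance (decay neglected): V·X = Y·Q·(S₀ − S)·θ_c, so V = 0.543 × 1970 × (685 − 29.4) × 12.5 / 2970 = 2952 m³.
τ = V/Q = 2952/1970 = 1.498 d, or 35.96 h.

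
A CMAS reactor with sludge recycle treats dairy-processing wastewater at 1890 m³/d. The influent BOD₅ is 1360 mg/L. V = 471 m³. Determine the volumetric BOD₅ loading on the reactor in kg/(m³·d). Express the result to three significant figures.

L_v ≈ 5.46 kg BOD₅/(m³·d)

Applied BOD₅ load per unit volume = Q·S₀/V = (1890 × 1360/1000)/471.0 = 5.457 kg BOD₅·m⁻³·d⁻¹.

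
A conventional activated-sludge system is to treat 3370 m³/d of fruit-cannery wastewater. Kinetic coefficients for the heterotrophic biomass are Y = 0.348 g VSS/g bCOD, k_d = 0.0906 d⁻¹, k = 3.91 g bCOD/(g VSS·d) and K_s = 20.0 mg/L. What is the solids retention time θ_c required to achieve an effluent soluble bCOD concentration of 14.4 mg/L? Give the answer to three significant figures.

From 1/θ_c = Y·k·S/(K_s + S) − k_d: Y·k·S/(K_s+S) = 0.348 × 3.91 × 14.4 / (20.0 + 14.4) = 0.5696 d⁻¹.
1/θ_c = 0.5696 − 0.0906 = 0.4790 d⁻¹, so θ_c = 2.088 d.

θ_c ≈ 2.09 d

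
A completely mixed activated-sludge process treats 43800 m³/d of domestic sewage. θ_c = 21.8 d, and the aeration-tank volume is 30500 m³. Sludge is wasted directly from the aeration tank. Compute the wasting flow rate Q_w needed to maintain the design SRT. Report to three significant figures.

Q_w ≈ 1400 m³/d

Wasting from the aeration tank: Q_w = V / θ_c = 30500 / 21.8 = 1399 m³/d.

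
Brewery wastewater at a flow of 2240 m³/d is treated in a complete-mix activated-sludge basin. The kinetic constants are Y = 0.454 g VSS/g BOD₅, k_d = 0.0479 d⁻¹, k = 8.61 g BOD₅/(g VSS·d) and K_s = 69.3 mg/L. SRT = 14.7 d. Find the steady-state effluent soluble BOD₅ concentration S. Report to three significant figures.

For a completely mixed reactor with recycle the Lawrence–McCarty relation gives S = K_s·(1 + k_d·θ_c) / [θ_c·(Y·k − k_d) − 1] = 69.3 × (1 + 0.0479 × 14.7) / [14.7 × (0.454 × 8.61 − 0.0479) − 1] = 118.1 / 55.76 = 2.118 mg/L.

S ≈ 2.12 mg/L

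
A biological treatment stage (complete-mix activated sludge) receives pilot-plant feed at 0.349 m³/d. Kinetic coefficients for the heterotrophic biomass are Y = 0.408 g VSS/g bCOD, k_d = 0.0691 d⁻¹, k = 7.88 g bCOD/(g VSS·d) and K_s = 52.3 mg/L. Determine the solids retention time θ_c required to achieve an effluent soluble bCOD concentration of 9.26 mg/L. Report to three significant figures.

Specific growth rate at S = 9.26 mg/L: μ = YkS/(K_s+S) = 0.408·7.88·9.26/(52.3+9.26) = 0.4836 d⁻¹.
1/θ_c = 0.4836 − 0.0691 = 0.4145 d⁻¹, so θ_c = 2.412 d.

θ_c ≈ 2.41 d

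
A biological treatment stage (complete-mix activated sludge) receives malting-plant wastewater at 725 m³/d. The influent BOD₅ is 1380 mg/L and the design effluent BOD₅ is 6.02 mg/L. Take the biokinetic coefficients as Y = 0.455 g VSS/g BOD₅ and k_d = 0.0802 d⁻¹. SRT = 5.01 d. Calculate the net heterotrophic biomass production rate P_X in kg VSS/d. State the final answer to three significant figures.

The observed yield is Y_obs = Y/(1 + k_d·θ_c) = 0.455 / (1 + 0.0802 × 5.01) = 0.455 / 1.402 = 0.3246 g VSS per g BOD₅ removed.
ΔS = 1380 − 6.02 = 1374 mg/L, so the substrate removal rate is 725 × 1374/1000 = 996.1 kg BOD₅/d.
P_X = Y_obs · Q(S₀ − S) = 0.3246 × 996.1 = 323.3 kg VSS/d.

P_X ≈ 323 kg VSS/d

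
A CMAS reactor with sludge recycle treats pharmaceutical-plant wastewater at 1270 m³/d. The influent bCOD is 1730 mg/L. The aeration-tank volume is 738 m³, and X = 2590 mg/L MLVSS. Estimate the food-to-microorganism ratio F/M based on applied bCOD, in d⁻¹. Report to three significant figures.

Food-to-microorganism ratio F/M = Q S₀ / (V X) = 1270 × 1730 / (738.0 × 2590) = 1.149 d⁻¹.

F/M ≈ 1.15 d⁻¹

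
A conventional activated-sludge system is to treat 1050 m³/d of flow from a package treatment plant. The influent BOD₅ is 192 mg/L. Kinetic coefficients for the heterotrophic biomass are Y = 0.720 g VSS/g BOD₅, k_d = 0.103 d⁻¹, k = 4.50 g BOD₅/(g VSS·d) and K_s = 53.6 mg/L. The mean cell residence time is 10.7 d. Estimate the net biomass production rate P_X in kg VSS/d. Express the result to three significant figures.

P_X ≈ 67.8 kg VSS/d

From the Monod/SRT balance for a CMAS, S = K_s·(1+k_d θ_c)/[θ_c·(Y k − k_d) − 1] = 53.6 × (1 + 0.103 × 10.7) / [10.7 × (0.720 × 4.50 − 0.103) − 1] = 112.7 / 32.57 = 3.460 mg/L.
Correct the yield for decay: Y_obs = Y/(1 + k_d θ_c) = 0.720 / (1 + 0.103 × 10.7) = 0.720 / 2.102 = 0.3425.
Mass of BOD₅ removed per day: Q(S₀ − S) = 1050 × 188.5 g/m³ = 198.0 kg/d.
Net biomass production P_X = Y_obs × Q·(S₀ − S) = 0.3425 × 198.0 = 67.81 kg VSS/d.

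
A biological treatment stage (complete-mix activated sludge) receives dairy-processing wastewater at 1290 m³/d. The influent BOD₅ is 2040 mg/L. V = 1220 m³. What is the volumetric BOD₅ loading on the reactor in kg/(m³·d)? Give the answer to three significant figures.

Applied BOD₅ load per unit volume = Q·S₀/V = (1290 × 2040/1000)/1220 = 2.157 kg BOD₅·m⁻³·d⁻¹.

L_v ≈ 2.16 kg BOD₅/(m³·d)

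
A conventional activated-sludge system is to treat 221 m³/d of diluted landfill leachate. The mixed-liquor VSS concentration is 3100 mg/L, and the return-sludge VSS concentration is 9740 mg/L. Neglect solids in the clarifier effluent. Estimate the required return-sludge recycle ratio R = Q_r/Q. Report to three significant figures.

R ≈ 0.467

Solids balance on the clarifier gives (1+R)X = R·X_r, so R = X/(X_r − X) = 3100 / (9740 − 3100) = 0.4669.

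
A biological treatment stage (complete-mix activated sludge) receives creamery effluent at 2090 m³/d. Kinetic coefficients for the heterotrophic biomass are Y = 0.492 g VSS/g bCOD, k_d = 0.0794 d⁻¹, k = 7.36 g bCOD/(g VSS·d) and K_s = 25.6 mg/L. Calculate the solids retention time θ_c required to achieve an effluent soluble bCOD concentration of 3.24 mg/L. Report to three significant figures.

From 1/θ_c = Y·k·S/(K_s + S) − k_d: Y·k·S/(K_s+S) = 0.492 × 7.36 × 3.24 / (25.6 + 3.24) = 0.4068 d⁻¹.
Then 1/θ_c = μ − k_d = 0.4068 − 0.0794 = 0.3274 d⁻¹, giving θ_c = 3.054 d.

θ_c ≈ 3.05 d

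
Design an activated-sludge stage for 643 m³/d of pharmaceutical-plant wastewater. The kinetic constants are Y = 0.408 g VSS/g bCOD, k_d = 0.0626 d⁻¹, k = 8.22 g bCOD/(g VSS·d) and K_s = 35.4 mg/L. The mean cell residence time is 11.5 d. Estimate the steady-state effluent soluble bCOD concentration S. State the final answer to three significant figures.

S ≈ 1.65 mg/L

Effluent substrate depends only on kinetics and SRT: S = K_s(1 + k_d θ_c) / [θ_c(Yk − k_d) − 1] = 35.4 × (1 + 0.0626 × 11.5) / [11.5 × (0.408 × 8.22 − 0.0626) − 1] = 60.88 / 36.85 = 1.652 mg/L.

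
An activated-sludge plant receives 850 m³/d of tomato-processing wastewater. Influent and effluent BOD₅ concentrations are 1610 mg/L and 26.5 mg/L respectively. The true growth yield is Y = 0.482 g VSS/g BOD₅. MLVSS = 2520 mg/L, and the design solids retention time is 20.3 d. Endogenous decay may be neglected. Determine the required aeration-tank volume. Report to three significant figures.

V ≈ 5230 m³

Biomass mass balance (decay neglected): V·X = Y·Q·(S₀ − S)·θ_c, so V = 0.482 × 850 × (1610 − 26.5) × 20.3 / 2520 = 5226 m³.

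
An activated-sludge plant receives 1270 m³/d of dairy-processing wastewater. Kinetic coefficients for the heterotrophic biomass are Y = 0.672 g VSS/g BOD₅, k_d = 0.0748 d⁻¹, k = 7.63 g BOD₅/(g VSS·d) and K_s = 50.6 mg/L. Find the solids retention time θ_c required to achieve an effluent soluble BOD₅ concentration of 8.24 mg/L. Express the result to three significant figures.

θ_c ≈ 1.55 d

Specific growth rate at S = 8.24 mg/L: μ = YkS/(K_s+S) = 0.672·7.63·8.24/(50.6+8.24) = 0.7180 d⁻¹.
θ_c = 1/(μ − k_d) = 1/(0.7180 − 0.0748) = 1/0.6432 = 1.555 d.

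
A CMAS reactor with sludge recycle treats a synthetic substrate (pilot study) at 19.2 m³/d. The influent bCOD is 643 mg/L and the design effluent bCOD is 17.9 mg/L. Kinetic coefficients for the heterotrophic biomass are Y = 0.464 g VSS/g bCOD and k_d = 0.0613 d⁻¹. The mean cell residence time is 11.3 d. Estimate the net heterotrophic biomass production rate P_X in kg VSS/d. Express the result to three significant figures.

P_X ≈ 3.29 kg VSS/d

Y_obs = Y / (1 + k_d θ_c) = 0.464 / (1 + 0.0613 × 11.3) = 0.464 / 1.693 = 0.2741.
Q·(S₀ − S) = 19.2 × (643 − 17.9) × 10⁻³ = 12.00 kg/d removed.
Biomass produced: P_X = Y_obs·Q·ΔS = 0.2741 × 12.00 ≈ 3.290 kg VSS/d.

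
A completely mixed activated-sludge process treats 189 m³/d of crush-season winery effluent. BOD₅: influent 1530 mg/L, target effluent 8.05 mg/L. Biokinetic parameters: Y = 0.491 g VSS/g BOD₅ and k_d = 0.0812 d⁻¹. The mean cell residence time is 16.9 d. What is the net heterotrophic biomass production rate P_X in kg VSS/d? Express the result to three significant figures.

P_X ≈ 59.5 kg VSS/d

The observed yield is Y_obs = Y/(1 + k_d·θ_c) = 0.491 / (1 + 0.0812 × 16.9) = 0.491 / 2.372 = 0.2070 g VSS per g BOD₅ removed.
Substrate removed = Q·(S₀ − S) = 189 m³/d × (1530 − 8.05) g/m³ = 2.88×10^5 g/d = 287.6 kg/d.
So the net sludge growth is P_X = 0.2070 × 287.6 = 59.54 kg VSS/d.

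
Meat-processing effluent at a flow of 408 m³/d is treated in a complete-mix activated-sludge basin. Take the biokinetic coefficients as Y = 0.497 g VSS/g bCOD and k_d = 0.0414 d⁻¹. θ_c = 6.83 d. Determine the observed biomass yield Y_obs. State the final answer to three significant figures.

Y_obs ≈ 0.387 g VSS/g bCOD

Y_obs = Y / (1 + k_d θ_c) = 0.497 / (1 + 0.0414 × 6.83) = 0.497 / 1.283 = 0.3874.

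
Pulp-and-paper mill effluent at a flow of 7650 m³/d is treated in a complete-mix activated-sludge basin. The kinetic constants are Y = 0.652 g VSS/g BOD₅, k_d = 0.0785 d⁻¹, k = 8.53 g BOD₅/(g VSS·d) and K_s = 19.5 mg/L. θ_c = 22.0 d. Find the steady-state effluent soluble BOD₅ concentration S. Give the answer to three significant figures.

S ≈ 0.445 mg/L

For a completely mixed reactor with recycle the Lawrence–McCarty relation gives S = K_s·(1 + k_d·θ_c) / [θ_c·(Y·k − k_d) − 1] = 19.5 × (1 + 0.0785 × 22.0) / [22.0 × (0.652 × 8.53 − 0.0785) − 1] = 53.18 / 119.6 = 0.4445 mg/L.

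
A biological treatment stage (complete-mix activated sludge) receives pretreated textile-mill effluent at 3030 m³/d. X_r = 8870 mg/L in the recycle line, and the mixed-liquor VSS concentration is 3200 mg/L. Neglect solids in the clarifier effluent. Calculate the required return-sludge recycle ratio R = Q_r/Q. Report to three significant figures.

R ≈ 0.564

Solids balance on the clarifier gives (1+R)X = R·X_r, so R = X/(X_r − X) = 3200 / (8870 − 3200) = 0.5644.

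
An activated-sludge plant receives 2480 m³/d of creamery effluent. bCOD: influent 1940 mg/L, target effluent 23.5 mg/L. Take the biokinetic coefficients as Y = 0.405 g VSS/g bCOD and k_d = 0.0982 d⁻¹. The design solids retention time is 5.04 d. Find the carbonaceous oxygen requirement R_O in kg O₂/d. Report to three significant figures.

R_O ≈ 2920 kg O₂/d

Y_obs = Y / (1 + k_d θ_c) = 0.405 / (1 + 0.0982 × 5.04) = 0.405 / 1.495 = 0.2709.
ΔS = 1940 − 23.5 = 1916 mg/L, so the substrate removal rate is 2480 × 1916/1000 = 4753 kg bCOD/d.
P_X = Y_obs·Q·(S₀ − S) = 0.2709 × 4753 = 1288 kg VSS/d.
Carbonaceous O₂ demand = substrate oxidised − cell-mass equivalent = 4753 − 1.42 × 1288 = 2924 kg O₂/d.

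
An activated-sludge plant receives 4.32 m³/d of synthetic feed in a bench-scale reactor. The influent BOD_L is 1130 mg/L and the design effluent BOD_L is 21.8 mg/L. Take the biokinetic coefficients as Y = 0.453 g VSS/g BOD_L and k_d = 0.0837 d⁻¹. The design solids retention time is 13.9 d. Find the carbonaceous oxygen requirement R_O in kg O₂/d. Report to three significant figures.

R_O ≈ 3.36 kg O₂/d

Correct the yield for decay: Y_obs = Y/(1 + k_d θ_c) = 0.453 / (1 + 0.0837 × 13.9) = 0.453 / 2.163 = 0.2094.
Mass of BOD_L removed per day: Q(S₀ − S) = 4.32 × 1108 g/m³ = 4.787 kg/d.
P_X = Y_obs·Q·(S₀ − S) = 0.2094 × 4.787 = 1.002 kg VSS/d.
R_O = Q·ΔS − 1.42 P_X = 4.787 − 1.423 = 3.364 kg O₂/d.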